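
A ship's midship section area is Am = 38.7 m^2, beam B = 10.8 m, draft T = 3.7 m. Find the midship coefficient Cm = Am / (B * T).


Formula: Cm = Am / (B * T)
Step 1 — B * T = 10.8 * 3.7 = 39.96 m^2
Step 2 — Cm = 38.7 / 39.96 ≈ 0.96847 (5 s.f.)

0.96847


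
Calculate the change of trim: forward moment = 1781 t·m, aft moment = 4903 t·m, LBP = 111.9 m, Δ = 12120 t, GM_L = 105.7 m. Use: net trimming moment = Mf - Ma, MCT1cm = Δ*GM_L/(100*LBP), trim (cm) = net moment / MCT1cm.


Formula: net trimming moment = Mf - Ma; MCT1cm = Δ*GM_L/(100*LBP); trim = net moment / MCT1cm
Step 1 — net trimming moment = 1781 - 4903 = -3122 t·m
Step 2 — MCT1cm = 12120 * 105.7 / (100 * 111.9) = 114.4847 t·m/cm
Step 3 — trim = -3122 / 114.4847 ≈ -27.270 cm (5 s.f.)

-27.270 cm


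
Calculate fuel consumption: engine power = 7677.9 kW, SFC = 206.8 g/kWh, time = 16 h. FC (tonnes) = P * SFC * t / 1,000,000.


Formula: FC (tonnes) = P * SFC * t / 1,000,000
Step 1 — P * SFC * t = 7677.9 * 206.8 * 16 = 25404635.52 g
Step 2 — FC (tonnes) = 25404635.52 / 1,000,000 ≈ 25.405 tonnes (5 s.f.)

25.405 tonnes


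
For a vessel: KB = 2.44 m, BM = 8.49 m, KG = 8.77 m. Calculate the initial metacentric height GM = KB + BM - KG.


Formula: GM = KB + BM - KG
Step 1 — KM = KB + BM = 2.44 + 8.49 = 10.93 m
Step 2 — GM = KM - KG = 10.93 - 8.77 = 2.16 m

2.16 m


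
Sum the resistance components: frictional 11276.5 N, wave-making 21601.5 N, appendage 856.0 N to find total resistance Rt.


Formula: Rt = Rf + Rw + Ra
Substituting: Rt = 11276.5 + 21601.5 + 856.0
Result: Rt = 33734.0 N

33734.0 N


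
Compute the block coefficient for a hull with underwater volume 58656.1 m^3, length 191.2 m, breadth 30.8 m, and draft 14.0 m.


Formula: Cb = V / (L * B * T)
Step 1 — L * B * T = 191.2 * 30.8 * 14.0 = 82445.44 m^3
Step 2 — Cb = 58656.1 / 82445.44 ≈ 0.71145 (5 s.f.)

0.71145


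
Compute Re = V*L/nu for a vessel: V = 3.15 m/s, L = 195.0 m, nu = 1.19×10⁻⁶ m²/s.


Formula: Re = V * L / nu
Step 1 — V * L = 3.15 * 195.0 = 614.25 m^2/s
Step 2 — Re = 614.25 / 1.19e-6 = 5.16e+08

5.16e+08


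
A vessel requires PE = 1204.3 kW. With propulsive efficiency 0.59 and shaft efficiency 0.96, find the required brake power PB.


Formula: PB = PE / (eta_D * eta_S)
Step 1 — combined efficiency = eta_D * eta_S = 0.59 * 0.96 = 0.5664
Step 2 — PB = 1204.3 / 0.5664 ≈ 2126.2 kW (5 s.f.)

2126.2 kW


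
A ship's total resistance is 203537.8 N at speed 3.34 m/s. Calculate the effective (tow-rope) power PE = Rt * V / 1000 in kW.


Formula: PE = Rt * V / 1000 (kW)
Step 1 — PE (W) = 203537.8 * 3.34 = 679816.252 W
Step 2 — PE (kW) = 679816.252 / 1000 ≈ 679.82 kW (5 s.f.)

679.82 kW


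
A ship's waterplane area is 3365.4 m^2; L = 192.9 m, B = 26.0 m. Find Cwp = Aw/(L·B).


Formula: Cwp = Aw / (L * B)
Step 1 — L * B = 192.9 * 26.0 = 5015.4 m^2
Step 2 — Cwp = 3365.4 / 5015.4 ≈ 0.67101 (5 s.f.)

0.67101


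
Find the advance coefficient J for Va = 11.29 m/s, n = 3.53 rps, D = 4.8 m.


Formula: J = Va / (n * D)
Step 1 — n * D = 3.53 * 4.8 = 16.944
Step 2 — J = 11.29 / 16.944 ≈ 0.66631 (5 s.f.)

0.66631


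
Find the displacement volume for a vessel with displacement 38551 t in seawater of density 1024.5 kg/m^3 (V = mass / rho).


Formula: V = mass / rho
Step 1 — convert tonnes to kg: 38551 t * 1000 = 38551000 kg
Step 2 — V = 38551000 / 1024.5 ≈ 37629 m^3 (5 s.f.)

37629 m^3


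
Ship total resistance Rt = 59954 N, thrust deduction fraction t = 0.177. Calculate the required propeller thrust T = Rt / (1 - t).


Formula: T = Rt / (1 - t)
Step 1 — (1 - t) = 1 - 0.177 = 0.823
Step 2 — T = 59954 / 0.823 ≈ 72848 N (5 s.f.)

72848 N


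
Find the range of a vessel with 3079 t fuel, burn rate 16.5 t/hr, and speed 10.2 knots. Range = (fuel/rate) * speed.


Formula: endurance = fuel / rate; range = endurance * speed
Step 1 — endurance = 3079 / 16.5 = 186.6061 hours
Step 2 — range = 186.6061 * 10.2 ≈ 1903.4 nautical miles (5 s.f.)

1903.4 NM


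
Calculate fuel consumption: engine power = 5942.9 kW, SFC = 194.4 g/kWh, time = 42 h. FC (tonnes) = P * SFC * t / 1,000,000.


Formula: FC (tonnes) = P * SFC * t / 1,000,000
Step 1 — P * SFC * t = 5942.9 * 194.4 * 42 = 48522589.92 g
Step 2 — FC (tonnes) = 48522589.92 / 1,000,000 ≈ 48.523 tonnes (5 s.f.)

48.523 tonnes


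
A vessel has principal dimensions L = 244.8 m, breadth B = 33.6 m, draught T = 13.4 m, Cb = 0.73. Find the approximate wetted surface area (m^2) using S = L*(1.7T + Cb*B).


Formula: S = 1.7*L*T + V/T with V = Cb*L*B*T, i.e. S = L * (1.7*T + Cb*B)
Step 1 — 1.7*T = 1.7 * 13.4 = 22.78 m
Step 2 — Cb*B = 0.73 * 33.6 = 24.528 m
Step 3 — 1.7*T + Cb*B = 22.78 + 24.528 = 47.308 m
Step 4 — S = 244.8 * 47.308 ≈ 11581 m^2 (5 s.f.)

11581 m^2


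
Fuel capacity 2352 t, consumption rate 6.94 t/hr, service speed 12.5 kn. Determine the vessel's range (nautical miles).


Formula: endurance = fuel / rate; range = endurance * speed
Step 1 — endurance = 2352 / 6.94 = 338.9049 hours
Step 2 — range = 338.9049 * 12.5 ≈ 4236.3 nautical miles (5 s.f.)

4236.3 NM


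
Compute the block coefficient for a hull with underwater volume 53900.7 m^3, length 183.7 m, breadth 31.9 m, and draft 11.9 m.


Formula: Cb = V / (L * B * T)
Step 1 — L * B * T = 183.7 * 31.9 * 11.9 = 69734.357 m^3
Step 2 — Cb = 53900.7 / 69734.357 ≈ 0.77294 (5 s.f.)

0.77294


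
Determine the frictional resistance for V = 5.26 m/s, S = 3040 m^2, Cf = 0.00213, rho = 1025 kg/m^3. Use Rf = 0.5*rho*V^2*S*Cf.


Formula: Rf = 0.5 * rho * V^2 * S * Cf
Step 1 — V^2 = 5.26^2 = 27.6676
Step 2 — 0.5 * rho * V^2 = 0.5 * 1025 * 27.6676 = 14179.645
Step 3 — Rf = 14179.645 * 3040 * 0.00213 ≈ 91816 N (5 s.f.)

91816 N


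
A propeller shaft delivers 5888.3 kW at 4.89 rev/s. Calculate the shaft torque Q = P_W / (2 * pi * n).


Formula: Q = P_W / (2 * pi * n)
Step 1 — P_W = 5888.3 kW * 1000 = 5888300.0 W
Step 2 — 2 * pi * n = 2 * pi * 4.89 = 30.724776
Step 3 — Q = 5888300.0 / 30.724776 ≈ 191650 N·m (5 s.f.)

191650 N·m


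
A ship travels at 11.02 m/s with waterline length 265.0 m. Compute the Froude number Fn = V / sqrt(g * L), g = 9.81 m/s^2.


Formula: Fn = V / sqrt(g * L)
Step 1 — g * L = 9.81 * 265.0 = 2599.65
Step 2 — sqrt(g * L) = sqrt(2599.65) = 50.986763
Step 3 — Fn = 11.02 / 50.986763 ≈ 0.21613 (5 s.f.)

0.21613


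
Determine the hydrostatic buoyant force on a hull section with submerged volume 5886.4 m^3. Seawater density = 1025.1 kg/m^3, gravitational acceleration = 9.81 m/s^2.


Formula: Fb = rho * g * V
Substituting: Fb = 1025.1 * 9.81 * 5886.4
Intermediate: 1025.1 * 9.81 = 10056.231
Result: Fb = 10056.231 * 5886.4 ≈ 59195000 N (5 s.f.)

59195000 N


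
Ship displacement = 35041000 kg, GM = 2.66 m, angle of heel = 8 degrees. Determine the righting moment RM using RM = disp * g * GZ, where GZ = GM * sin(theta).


Formula: GZ = GM * sin(theta); RM = disp * g * GZ
Step 1 — GZ = 2.66 * sin(8°) = 2.66 * 0.139173 = 0.3702 m
Step 2 — RM = 35041000 * 9.81 * 0.3702 ≈ 127260000 N·m (5 s.f.)

127260000 N·m


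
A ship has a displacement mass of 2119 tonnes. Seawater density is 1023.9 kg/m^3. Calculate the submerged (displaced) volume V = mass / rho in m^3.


Formula: V = mass / rho
Step 1 — convert tonnes to kg: 2119 t * 1000 = 2119000 kg
Step 2 — V = 2119000 / 1023.9 ≈ 2069.5 m^3 (5 s.f.)

2069.5 m^3


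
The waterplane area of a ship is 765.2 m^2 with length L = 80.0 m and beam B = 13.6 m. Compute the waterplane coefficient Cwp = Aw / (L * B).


Formula: Cwp = Aw / (L * B)
Step 1 — L * B = 80.0 * 13.6 = 1088.0 m^2
Step 2 — Cwp = 765.2 / 1088.0 ≈ 0.70331 (5 s.f.)

0.70331


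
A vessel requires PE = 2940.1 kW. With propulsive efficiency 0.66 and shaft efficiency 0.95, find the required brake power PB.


Formula: PB = PE / (eta_D * eta_S)
Step 1 — combined efficiency = eta_D * eta_S = 0.66 * 0.95 = 0.627
Step 2 — PB = 2940.1 / 0.627 ≈ 4689.2 kW (5 s.f.)

4689.2 kW


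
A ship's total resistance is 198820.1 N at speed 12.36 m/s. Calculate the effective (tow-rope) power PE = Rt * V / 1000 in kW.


Formula: PE = Rt * V / 1000 (kW)
Step 1 — PE (W) = 198820.1 * 12.36 = 2457416.436 W
Step 2 — PE (kW) = 2457416.436 / 1000 ≈ 2457.4 kW (5 s.f.)

2457.4 kW


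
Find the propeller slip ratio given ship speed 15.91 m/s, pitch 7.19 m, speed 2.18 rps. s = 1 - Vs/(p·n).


Formula: s = 1 - Vs / (p * n)
Step 1 — p * n = 7.19 * 2.18 = 15.6742
Step 2 — Vs / (p*n) = 15.91 / 15.6742 = 1.015044 (6 d.p.)
Step 3 — s = 1 - 1.015044 = -0.015044

-0.015044


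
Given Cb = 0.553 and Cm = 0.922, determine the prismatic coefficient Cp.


Formula: Cp = Cb / Cm
Substituting: Cp = 0.553 / 0.922
Result: Cp ≈ 0.59978 (5 s.f.)

0.59978


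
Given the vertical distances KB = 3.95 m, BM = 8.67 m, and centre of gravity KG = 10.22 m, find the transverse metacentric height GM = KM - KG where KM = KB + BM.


Formula: GM = KB + BM - KG
Step 1 — KM = KB + BM = 3.95 + 8.67 = 12.62 m
Step 2 — GM = KM - KG = 12.62 - 10.22 = 2.4 m

2.4 m


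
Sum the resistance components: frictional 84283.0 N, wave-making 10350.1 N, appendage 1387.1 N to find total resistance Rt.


Formula: Rt = Rf + Rw + Ra
Substituting: Rt = 84283.0 + 10350.1 + 1387.1
Result: Rt = 96020.2 N

96020.2 N


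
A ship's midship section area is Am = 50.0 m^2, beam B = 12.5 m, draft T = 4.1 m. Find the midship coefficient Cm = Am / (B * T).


Formula: Cm = Am / (B * T)
Step 1 — B * T = 12.5 * 4.1 = 51.25 m^2
Step 2 — Cm = 50.0 / 51.25 ≈ 0.97561 (5 s.f.)

0.97561


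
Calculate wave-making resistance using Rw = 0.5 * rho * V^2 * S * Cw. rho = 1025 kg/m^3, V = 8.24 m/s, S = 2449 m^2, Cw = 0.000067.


Formula: Rw = 0.5 * rho * V^2 * S * Cw
Step 1 — V^2 = 8.24^2 = 67.8976
Step 2 — 0.5 * rho * V^2 = 0.5 * 1025 * 67.8976 = 34797.52
Step 3 — Rw = 34797.52 * 2449 * 0.000067 ≈ 5709.7 N (5 s.f.)

5709.7 N


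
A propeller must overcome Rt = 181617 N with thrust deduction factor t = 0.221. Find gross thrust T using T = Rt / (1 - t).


Formula: T = Rt / (1 - t)
Step 1 — (1 - t) = 1 - 0.221 = 0.779
Step 2 — T = 181617 / 0.779 ≈ 233140 N (5 s.f.)

233140 N


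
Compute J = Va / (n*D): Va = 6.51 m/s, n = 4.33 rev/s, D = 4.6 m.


Formula: J = Va / (n * D)
Step 1 — n * D = 4.33 * 4.6 = 19.918
Step 2 — J = 6.51 / 19.918 ≈ 0.32684 (5 s.f.)

0.32684


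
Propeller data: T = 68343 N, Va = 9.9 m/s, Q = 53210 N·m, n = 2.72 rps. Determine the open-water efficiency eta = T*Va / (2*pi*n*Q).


Formula: eta = T * Va / (2 * pi * n * Q)
Step 1 — numerator = T * Va = 68343 * 9.9 = 676595.7
Step 2 — 2 * pi * n = 2 * pi * 2.72 = 17.090264
Step 3 — denominator = 17.090264 * 53210 = 909372.95
Step 4 — eta = 676595.7 / 909372.95 ≈ 0.74402 (5 s.f.)

0.74402


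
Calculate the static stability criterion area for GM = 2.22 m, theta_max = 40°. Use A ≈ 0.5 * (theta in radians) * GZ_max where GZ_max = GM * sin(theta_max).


Formula: GZ_max = GM * sin(theta); Area = 0.5 * theta_rad * GZ_max
Step 1 — GZ_max = 2.22 * sin(40°) = 2.22 * 0.642788 = 1.426989 m
Step 2 — theta_rad = 40 * pi/180 = 0.698132 rad
Step 3 — Area = 0.5 * 0.698132 * 1.426989 ≈ 0.49811 m·rad (5 s.f.)

0.49811 m·rad


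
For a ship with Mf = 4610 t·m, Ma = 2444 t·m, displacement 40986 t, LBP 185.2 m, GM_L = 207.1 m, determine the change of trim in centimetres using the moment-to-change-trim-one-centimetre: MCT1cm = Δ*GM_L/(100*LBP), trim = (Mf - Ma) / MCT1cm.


Formula: net trimming moment = Mf - Ma; MCT1cm = Δ*GM_L/(100*LBP); trim = net moment / MCT1cm
Step 1 — net trimming moment = 4610 - 2444 = 2166 t·m
Step 2 — MCT1cm = 40986 * 207.1 / (100 * 185.2) = 458.3262 t·m/cm
Step 3 — trim = 2166 / 458.3262 ≈ 4.7259 cm (5 s.f.)

4.7259 cm


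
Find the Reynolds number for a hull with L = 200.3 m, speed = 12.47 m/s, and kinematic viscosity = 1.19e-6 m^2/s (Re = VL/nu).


Formula: Re = V * L / nu
Step 1 — V * L = 12.47 * 200.3 = 2497.741 m^2/s
Step 2 — Re = 2497.741 / 1.19e-6 = 2.10e+09

2.10e+09


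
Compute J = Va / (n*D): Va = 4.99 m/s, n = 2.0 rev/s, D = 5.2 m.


Formula: J = Va / (n * D)
Step 1 — n * D = 2.0 * 5.2 = 10.4
Step 2 — J = 4.99 / 10.4 ≈ 0.47981 (5 s.f.)

0.47981


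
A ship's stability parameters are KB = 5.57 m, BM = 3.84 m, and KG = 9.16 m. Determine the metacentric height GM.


Formula: GM = KB + BM - KG
Step 1 — KM = KB + BM = 5.57 + 3.84 = 9.41 m
Step 2 — GM = KM - KG = 9.41 - 9.16 = 0.25 m

0.25 m


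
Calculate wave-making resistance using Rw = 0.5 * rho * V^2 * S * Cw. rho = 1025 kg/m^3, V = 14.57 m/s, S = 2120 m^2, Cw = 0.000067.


Formula: Rw = 0.5 * rho * V^2 * S * Cw
Step 1 — V^2 = 14.57^2 = 212.2849
Step 2 — 0.5 * rho * V^2 = 0.5 * 1025 * 212.2849 = 108796.01125
Step 3 — Rw = 108796.01125 * 2120 * 0.000067 ≈ 15453 N (5 s.f.)

15453 N


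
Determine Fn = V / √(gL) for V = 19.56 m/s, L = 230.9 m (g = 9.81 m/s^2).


Formula: Fn = V / sqrt(g * L)
Step 1 — g * L = 9.81 * 230.9 = 2265.129
Step 2 — sqrt(g * L) = sqrt(2265.129) = 47.593371
Step 3 — Fn = 19.56 / 47.593371 ≈ 0.41098 (5 s.f.)

0.41098


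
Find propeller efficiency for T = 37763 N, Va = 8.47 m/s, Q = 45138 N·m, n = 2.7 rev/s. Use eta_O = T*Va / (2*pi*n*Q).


Formula: eta = T * Va / (2 * pi * n * Q)
Step 1 — numerator = T * Va = 37763 * 8.47 = 319852.61
Step 2 — 2 * pi * n = 2 * pi * 2.7 = 16.9646
Step 3 — denominator = 16.9646 * 45138 = 765748.11
Step 4 — eta = 319852.61 / 765748.11 ≈ 0.41770 (5 s.f.)

0.41770


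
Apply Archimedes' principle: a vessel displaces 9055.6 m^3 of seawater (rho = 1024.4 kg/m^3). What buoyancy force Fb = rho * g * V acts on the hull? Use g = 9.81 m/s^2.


Formula: Fb = rho * g * V
Substituting: Fb = 1024.4 * 9.81 * 9055.6
Intermediate: 1024.4 * 9.81 = 10049.364
Result: Fb = 10049.364 * 9055.6 ≈ 91003000 N (5 s.f.)

91003000 N


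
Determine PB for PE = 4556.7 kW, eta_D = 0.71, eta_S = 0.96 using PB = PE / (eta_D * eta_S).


Formula: PB = PE / (eta_D * eta_S)
Step 1 — combined efficiency = eta_D * eta_S = 0.71 * 0.96 = 0.6816
Step 2 — PB = 4556.7 / 0.6816 ≈ 6685.3 kW (5 s.f.)

6685.3 kW


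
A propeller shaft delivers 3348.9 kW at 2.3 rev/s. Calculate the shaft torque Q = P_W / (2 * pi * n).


Formula: Q = P_W / (2 * pi * n)
Step 1 — P_W = 3348.9 kW * 1000 = 3348900.0 W
Step 2 — 2 * pi * n = 2 * pi * 2.3 = 14.451326
Step 3 — Q = 3348900.0 / 14.451326 ≈ 231740 N·m (5 s.f.)

231740 N·m


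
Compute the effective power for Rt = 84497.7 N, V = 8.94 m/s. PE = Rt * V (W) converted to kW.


Formula: PE = Rt * V / 1000 (kW)
Step 1 — PE (W) = 84497.7 * 8.94 = 755409.438 W
Step 2 — PE (kW) = 755409.438 / 1000 ≈ 755.41 kW (5 s.f.)

755.41 kW


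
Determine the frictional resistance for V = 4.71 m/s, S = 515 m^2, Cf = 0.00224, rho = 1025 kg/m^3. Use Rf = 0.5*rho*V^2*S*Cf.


Formula: Rf = 0.5 * rho * V^2 * S * Cf
Step 1 — V^2 = 4.71^2 = 22.1841
Step 2 — 0.5 * rho * V^2 = 0.5 * 1025 * 22.1841 = 11369.35125
Step 3 — Rf = 11369.35125 * 515 * 0.00224 ≈ 13116 N (5 s.f.)

13116 N


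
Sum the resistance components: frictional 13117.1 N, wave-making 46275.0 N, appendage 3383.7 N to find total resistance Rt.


Formula: Rt = Rf + Rw + Ra
Substituting: Rt = 13117.1 + 46275.0 + 3383.7
Result: Rt = 62775.8 N

62775.8 N


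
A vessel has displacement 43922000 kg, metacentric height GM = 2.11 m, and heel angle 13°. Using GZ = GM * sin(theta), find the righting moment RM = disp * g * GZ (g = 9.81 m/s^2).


Formula: GZ = GM * sin(theta); RM = disp * g * GZ
Step 1 — GZ = 2.11 * sin(13°) = 2.11 * 0.224951 = 0.474647 m
Step 2 — RM = 43922000 * 9.81 * 0.474647 ≈ 204510000 N·m (5 s.f.)

204510000 N·m


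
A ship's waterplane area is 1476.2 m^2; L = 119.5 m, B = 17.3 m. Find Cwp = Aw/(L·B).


Formula: Cwp = Aw / (L * B)
Step 1 — L * B = 119.5 * 17.3 = 2067.35 m^2
Step 2 — Cwp = 1476.2 / 2067.35 ≈ 0.71405 (5 s.f.)

0.71405


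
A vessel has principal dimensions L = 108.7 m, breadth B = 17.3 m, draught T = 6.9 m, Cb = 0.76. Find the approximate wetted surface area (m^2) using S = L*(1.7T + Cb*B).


Formula: S = 1.7*L*T + V/T with V = Cb*L*B*T, i.e. S = L * (1.7*T + Cb*B)
Step 1 — 1.7*T = 1.7 * 6.9 = 11.73 m
Step 2 — Cb*B = 0.76 * 17.3 = 13.148 m
Step 3 — 1.7*T + Cb*B = 11.73 + 13.148 = 24.878 m
Step 4 — S = 108.7 * 24.878 ≈ 2704.2 m^2 (5 s.f.)

2704.2 m^2


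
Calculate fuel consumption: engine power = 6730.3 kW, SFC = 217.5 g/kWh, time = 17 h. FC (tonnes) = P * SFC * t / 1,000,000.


Formula: FC (tonnes) = P * SFC * t / 1,000,000
Step 1 — P * SFC * t = 6730.3 * 217.5 * 17 = 24885284.25 g
Step 2 — FC (tonnes) = 24885284.25 / 1,000,000 ≈ 24.885 tonnes (5 s.f.)

24.885 tonnes


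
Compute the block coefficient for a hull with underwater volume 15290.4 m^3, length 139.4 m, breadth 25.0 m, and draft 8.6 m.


Formula: Cb = V / (L * B * T)
Step 1 — L * B * T = 139.4 * 25.0 * 8.6 = 29971.0 m^3
Step 2 — Cb = 15290.4 / 29971.0 ≈ 0.51017 (5 s.f.)

0.51017


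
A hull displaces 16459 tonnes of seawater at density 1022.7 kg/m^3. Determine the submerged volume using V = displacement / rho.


Formula: V = mass / rho
Step 1 — convert tonnes to kg: 16459 t * 1000 = 16459000 kg
Step 2 — V = 16459000 / 1022.7 ≈ 16094 m^3 (5 s.f.)

16094 m^3


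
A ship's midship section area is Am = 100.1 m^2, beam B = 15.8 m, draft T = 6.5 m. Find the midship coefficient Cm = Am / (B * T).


Formula: Cm = Am / (B * T)
Step 1 — B * T = 15.8 * 6.5 = 102.7 m^2
Step 2 — Cm = 100.1 / 102.7 ≈ 0.97468 (5 s.f.)

0.97468


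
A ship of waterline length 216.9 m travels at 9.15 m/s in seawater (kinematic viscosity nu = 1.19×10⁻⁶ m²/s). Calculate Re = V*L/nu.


Formula: Re = V * L / nu
Step 1 — V * L = 9.15 * 216.9 = 1984.635 m^2/s
Step 2 — Re = 1984.635 / 1.19e-6 = 1.67e+09

1.67e+09


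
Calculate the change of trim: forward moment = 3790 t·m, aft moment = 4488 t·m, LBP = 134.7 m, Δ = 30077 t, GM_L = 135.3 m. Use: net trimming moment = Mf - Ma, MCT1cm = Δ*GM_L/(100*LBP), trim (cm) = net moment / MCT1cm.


Formula: net trimming moment = Mf - Ma; MCT1cm = Δ*GM_L/(100*LBP); trim = net moment / MCT1cm
Step 1 — net trimming moment = 3790 - 4488 = -698 t·m
Step 2 — MCT1cm = 30077 * 135.3 / (100 * 134.7) = 302.1097 t·m/cm
Step 3 — trim = -698 / 302.1097 ≈ -2.3104 cm (5 s.f.)

-2.3104 cm


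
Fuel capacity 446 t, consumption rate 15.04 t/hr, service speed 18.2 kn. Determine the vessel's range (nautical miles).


Formula: endurance = fuel / rate; range = endurance * speed
Step 1 — endurance = 446 / 15.04 = 29.6543 hours
Step 2 — range = 29.6543 * 18.2 ≈ 539.71 nautical miles (5 s.f.)

539.71 NM


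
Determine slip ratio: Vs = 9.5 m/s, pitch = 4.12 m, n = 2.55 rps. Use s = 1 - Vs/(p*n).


Formula: s = 1 - Vs / (p * n)
Step 1 — p * n = 4.12 * 2.55 = 10.506
Step 2 — Vs / (p*n) = 9.5 / 10.506 = 0.904245 (6 d.p.)
Step 3 — s = 1 - 0.904245 = 0.095755

0.095755


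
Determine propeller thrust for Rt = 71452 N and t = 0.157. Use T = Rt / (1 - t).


Formula: T = Rt / (1 - t)
Step 1 — (1 - t) = 1 - 0.157 = 0.843
Step 2 — T = 71452 / 0.843 ≈ 84759 N (5 s.f.)

84759 N


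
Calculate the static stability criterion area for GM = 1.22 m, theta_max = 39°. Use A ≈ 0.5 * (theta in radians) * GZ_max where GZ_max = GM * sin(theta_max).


Formula: GZ_max = GM * sin(theta); Area = 0.5 * theta_rad * GZ_max
Step 1 — GZ_max = 1.22 * sin(39°) = 1.22 * 0.62932 = 0.76777 m
Step 2 — theta_rad = 39 * pi/180 = 0.680678 rad
Step 3 — Area = 0.5 * 0.680678 * 0.76777 ≈ 0.26130 m·rad (5 s.f.)

0.26130 m·rad


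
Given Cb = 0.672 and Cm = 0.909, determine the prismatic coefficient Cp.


Formula: Cp = Cb / Cm
Substituting: Cp = 0.672 / 0.909
Result: Cp ≈ 0.73927 (5 s.f.)

0.73927


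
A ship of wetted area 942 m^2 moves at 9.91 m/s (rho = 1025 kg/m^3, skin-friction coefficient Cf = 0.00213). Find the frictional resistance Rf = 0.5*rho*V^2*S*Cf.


Formula: Rf = 0.5 * rho * V^2 * S * Cf
Step 1 — V^2 = 9.91^2 = 98.2081
Step 2 — 0.5 * rho * V^2 = 0.5 * 1025 * 98.2081 = 50331.65125
Step 3 — Rf = 50331.65125 * 942 * 0.00213 ≈ 100990 N (5 s.f.)

100990 N


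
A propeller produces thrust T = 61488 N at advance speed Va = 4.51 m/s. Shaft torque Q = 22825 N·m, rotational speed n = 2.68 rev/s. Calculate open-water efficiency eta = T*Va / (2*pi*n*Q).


Formula: eta = T * Va / (2 * pi * n * Q)
Step 1 — numerator = T * Va = 61488 * 4.51 = 277310.88
Step 2 — 2 * pi * n = 2 * pi * 2.68 = 16.838937
Step 3 — denominator = 16.838937 * 22825 = 384348.74
Step 4 — eta = 277310.88 / 384348.74 ≈ 0.72151 (5 s.f.)

0.72151


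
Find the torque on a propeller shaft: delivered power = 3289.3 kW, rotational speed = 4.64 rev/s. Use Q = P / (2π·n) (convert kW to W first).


Formula: Q = P_W / (2 * pi * n)
Step 1 — P_W = 3289.3 kW * 1000 = 3289300.0 W
Step 2 — 2 * pi * n = 2 * pi * 4.64 = 29.15398
Step 3 — Q = 3289300.0 / 29.15398 ≈ 112830 N·m (5 s.f.)

112830 N·m


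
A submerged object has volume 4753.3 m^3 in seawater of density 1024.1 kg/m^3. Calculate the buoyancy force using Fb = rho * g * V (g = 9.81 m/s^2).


Formula: Fb = rho * g * V
Substituting: Fb = 1024.1 * 9.81 * 4753.3
Intermediate: 1024.1 * 9.81 = 10046.421
Result: Fb = 10046.421 * 4753.3 ≈ 47754000 N (5 s.f.)

47754000 N


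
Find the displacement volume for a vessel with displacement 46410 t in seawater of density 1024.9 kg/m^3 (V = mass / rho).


Formula: V = mass / rho
Step 1 — convert tonnes to kg: 46410 t * 1000 = 46410000 kg
Step 2 — V = 46410000 / 1024.9 ≈ 45282 m^3 (5 s.f.)

45282 m^3


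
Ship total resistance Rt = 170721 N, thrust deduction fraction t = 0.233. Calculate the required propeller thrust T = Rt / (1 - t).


Formula: T = Rt / (1 - t)
Step 1 — (1 - t) = 1 - 0.233 = 0.767
Step 2 — T = 170721 / 0.767 ≈ 222580 N (5 s.f.)

222580 N


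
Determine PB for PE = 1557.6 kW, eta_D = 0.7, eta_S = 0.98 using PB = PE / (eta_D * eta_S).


Formula: PB = PE / (eta_D * eta_S)
Step 1 — combined efficiency = eta_D * eta_S = 0.7 * 0.98 = 0.686
Step 2 — PB = 1557.6 / 0.686 ≈ 2270.6 kW (5 s.f.)

2270.6 kW


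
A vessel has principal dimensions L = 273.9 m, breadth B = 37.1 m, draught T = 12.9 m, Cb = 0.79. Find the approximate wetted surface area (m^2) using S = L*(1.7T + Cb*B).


Formula: S = 1.7*L*T + V/T with V = Cb*L*B*T, i.e. S = L * (1.7*T + Cb*B)
Step 1 — 1.7*T = 1.7 * 12.9 = 21.93 m
Step 2 — Cb*B = 0.79 * 37.1 = 29.309 m
Step 3 — 1.7*T + Cb*B = 21.93 + 29.309 = 51.239 m
Step 4 — S = 273.9 * 51.239 ≈ 14034 m^2 (5 s.f.)

14034 m^2


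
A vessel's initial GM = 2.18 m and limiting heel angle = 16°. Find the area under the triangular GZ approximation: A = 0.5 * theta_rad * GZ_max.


Formula: GZ_max = GM * sin(theta); Area = 0.5 * theta_rad * GZ_max
Step 1 — GZ_max = 2.18 * sin(16°) = 2.18 * 0.275637 = 0.600889 m
Step 2 — theta_rad = 16 * pi/180 = 0.279253 rad
Step 3 — Area = 0.5 * 0.279253 * 0.600889 ≈ 0.083900 m·rad (5 s.f.)

0.083900 m·rad


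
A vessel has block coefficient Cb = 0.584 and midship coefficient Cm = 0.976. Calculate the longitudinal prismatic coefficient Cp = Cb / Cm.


Formula: Cp = Cb / Cm
Substituting: Cp = 0.584 / 0.976
Result: Cp ≈ 0.59836 (5 s.f.)

0.59836


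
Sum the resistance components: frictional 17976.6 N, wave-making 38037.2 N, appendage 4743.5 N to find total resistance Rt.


Formula: Rt = Rf + Rw + Ra
Substituting: Rt = 17976.6 + 38037.2 + 4743.5
Result: Rt = 60757.3 N

60757.3 N


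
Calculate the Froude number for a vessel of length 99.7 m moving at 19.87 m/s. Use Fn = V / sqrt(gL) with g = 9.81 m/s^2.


Formula: Fn = V / sqrt(g * L)
Step 1 — g * L = 9.81 * 99.7 = 978.057
Step 2 — sqrt(g * L) = sqrt(978.057) = 31.273903
Step 3 — Fn = 19.87 / 31.273903 ≈ 0.63535 (5 s.f.)

0.63535


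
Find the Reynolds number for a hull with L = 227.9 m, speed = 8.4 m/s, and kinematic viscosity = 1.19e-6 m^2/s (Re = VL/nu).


Formula: Re = V * L / nu
Step 1 — V * L = 8.4 * 227.9 = 1914.36 m^2/s
Step 2 — Re = 1914.36 / 1.19e-6 = 1.61e+09

1.61e+09


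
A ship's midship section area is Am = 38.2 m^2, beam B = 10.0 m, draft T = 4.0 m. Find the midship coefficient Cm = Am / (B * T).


Formula: Cm = Am / (B * T)
Step 1 — B * T = 10.0 * 4.0 = 40.0 m^2
Step 2 — Cm = 38.2 / 40.0 ≈ 0.95500 (5 s.f.)

0.95500


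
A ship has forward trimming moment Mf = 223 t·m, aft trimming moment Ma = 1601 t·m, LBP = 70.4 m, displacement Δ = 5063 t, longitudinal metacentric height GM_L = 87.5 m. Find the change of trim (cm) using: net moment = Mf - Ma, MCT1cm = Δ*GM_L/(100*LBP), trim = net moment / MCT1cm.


Formula: net trimming moment = Mf - Ma; MCT1cm = Δ*GM_L/(100*LBP); trim = net moment / MCT1cm
Step 1 — net trimming moment = 223 - 1601 = -1378 t·m
Step 2 — MCT1cm = 5063 * 87.5 / (100 * 70.4) = 62.9279 t·m/cm
Step 3 — trim = -1378 / 62.9279 ≈ -21.898 cm (5 s.f.)

-21.898 cm


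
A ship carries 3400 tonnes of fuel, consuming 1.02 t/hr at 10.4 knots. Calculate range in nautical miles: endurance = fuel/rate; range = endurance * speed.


Formula: endurance = fuel / rate; range = endurance * speed
Step 1 — endurance = 3400 / 1.02 = 3333.3333 hours
Step 2 — range = 3333.3333 * 10.4 ≈ 34667 nautical miles (5 s.f.)

34667 NM


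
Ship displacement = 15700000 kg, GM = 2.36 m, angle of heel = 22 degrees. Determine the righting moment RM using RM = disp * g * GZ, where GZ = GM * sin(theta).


Formula: GZ = GM * sin(theta); RM = disp * g * GZ
Step 1 — GZ = 2.36 * sin(22°) = 2.36 * 0.374607 = 0.884073 m
Step 2 — RM = 15700000 * 9.81 * 0.884073 ≈ 136160000 N·m (5 s.f.)

136160000 N·m


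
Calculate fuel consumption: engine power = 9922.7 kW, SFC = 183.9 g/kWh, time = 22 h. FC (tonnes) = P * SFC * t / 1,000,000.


Formula: FC (tonnes) = P * SFC * t / 1,000,000
Step 1 — P * SFC * t = 9922.7 * 183.9 * 22 = 40145259.66 g
Step 2 — FC (tonnes) = 40145259.66 / 1,000,000 ≈ 40.145 tonnes (5 s.f.)

40.145 tonnes


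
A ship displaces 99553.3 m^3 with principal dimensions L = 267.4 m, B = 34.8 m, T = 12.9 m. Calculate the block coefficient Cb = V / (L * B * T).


Formula: Cb = V / (L * B * T)
Step 1 — L * B * T = 267.4 * 34.8 * 12.9 = 120041.208 m^3
Step 2 — Cb = 99553.3 / 120041.208 ≈ 0.82933 (5 s.f.)

0.82933


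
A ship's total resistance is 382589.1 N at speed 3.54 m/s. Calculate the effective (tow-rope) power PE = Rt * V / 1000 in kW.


Formula: PE = Rt * V / 1000 (kW)
Step 1 — PE (W) = 382589.1 * 3.54 = 1354365.414 W
Step 2 — PE (kW) = 1354365.414 / 1000 ≈ 1354.4 kW (5 s.f.)

1354.4 kW


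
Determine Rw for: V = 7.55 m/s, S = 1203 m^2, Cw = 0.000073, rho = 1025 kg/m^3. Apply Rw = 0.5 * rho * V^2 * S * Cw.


Formula: Rw = 0.5 * rho * V^2 * S * Cw
Step 1 — V^2 = 7.55^2 = 57.0025
Step 2 — 0.5 * rho * V^2 = 0.5 * 1025 * 57.0025 = 29213.78125
Step 3 — Rw = 29213.78125 * 1203 * 0.000073 ≈ 2565.5 N (5 s.f.)

2565.5 N


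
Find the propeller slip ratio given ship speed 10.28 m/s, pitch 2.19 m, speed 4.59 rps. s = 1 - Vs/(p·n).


Formula: s = 1 - Vs / (p * n)
Step 1 — p * n = 2.19 * 4.59 = 10.0521
Step 2 — Vs / (p*n) = 10.28 / 10.0521 = 1.022672 (6 d.p.)
Step 3 — s = 1 - 1.022672 = -0.022672

-0.022672


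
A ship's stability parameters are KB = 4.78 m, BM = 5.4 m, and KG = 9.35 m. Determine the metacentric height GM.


Formula: GM = KB + BM - KG
Step 1 — KM = KB + BM = 4.78 + 5.4 = 10.18 m
Step 2 — GM = KM - KG = 10.18 - 9.35 = 0.83 m

0.83 m


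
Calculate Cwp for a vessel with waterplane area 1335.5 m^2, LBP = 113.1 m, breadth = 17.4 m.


Formula: Cwp = Aw / (L * B)
Step 1 — L * B = 113.1 * 17.4 = 1967.94 m^2
Step 2 — Cwp = 1335.5 / 1967.94 ≈ 0.67863 (5 s.f.)

0.67863


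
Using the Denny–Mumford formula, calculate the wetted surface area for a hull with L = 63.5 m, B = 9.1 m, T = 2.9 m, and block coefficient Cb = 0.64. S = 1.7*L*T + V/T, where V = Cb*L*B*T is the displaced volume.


Formula: S = 1.7*L*T + V/T with V = Cb*L*B*T, i.e. S = L * (1.7*T + Cb*B)
Step 1 — 1.7*T = 1.7 * 2.9 = 4.93 m
Step 2 — Cb*B = 0.64 * 9.1 = 5.824 m
Step 3 — 1.7*T + Cb*B = 4.93 + 5.824 = 10.754 m
Step 4 — S = 63.5 * 10.754 ≈ 682.88 m^2 (5 s.f.)

682.88 m^2


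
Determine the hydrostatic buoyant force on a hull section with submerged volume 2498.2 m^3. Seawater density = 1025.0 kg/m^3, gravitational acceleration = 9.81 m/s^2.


Formula: Fb = rho * g * V
Substituting: Fb = 1025.0 * 9.81 * 2498.2
Intermediate: 1025.0 * 9.81 = 10055.25
Result: Fb = 10055.25 * 2498.2 ≈ 25120000 N (5 s.f.)

25120000 N


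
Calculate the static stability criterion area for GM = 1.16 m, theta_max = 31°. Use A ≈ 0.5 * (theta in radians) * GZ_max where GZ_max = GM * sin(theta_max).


Formula: GZ_max = GM * sin(theta); Area = 0.5 * theta_rad * GZ_max
Step 1 — GZ_max = 1.16 * sin(31°) = 1.16 * 0.515038 = 0.597444 m
Step 2 — theta_rad = 31 * pi/180 = 0.541052 rad
Step 3 — Area = 0.5 * 0.541052 * 0.597444 ≈ 0.16162 m·rad (5 s.f.)

0.16162 m·rad


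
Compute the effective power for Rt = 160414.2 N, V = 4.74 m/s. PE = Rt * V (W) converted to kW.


Formula: PE = Rt * V / 1000 (kW)
Step 1 — PE (W) = 160414.2 * 4.74 = 760363.308 W
Step 2 — PE (kW) = 760363.308 / 1000 ≈ 760.36 kW (5 s.f.)

760.36 kW


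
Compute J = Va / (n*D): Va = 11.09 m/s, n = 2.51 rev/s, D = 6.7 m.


Formula: J = Va / (n * D)
Step 1 — n * D = 2.51 * 6.7 = 16.817
Step 2 — J = 11.09 / 16.817 ≈ 0.65945 (5 s.f.)

0.65945


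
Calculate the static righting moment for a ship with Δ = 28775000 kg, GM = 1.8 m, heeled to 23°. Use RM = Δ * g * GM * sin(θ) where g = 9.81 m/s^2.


Formula: GZ = GM * sin(theta); RM = disp * g * GZ
Step 1 — GZ = 1.8 * sin(23°) = 1.8 * 0.390731 = 0.703316 m
Step 2 — RM = 28775000 * 9.81 * 0.703316 ≈ 198530000 N·m (5 s.f.)

198530000 N·m


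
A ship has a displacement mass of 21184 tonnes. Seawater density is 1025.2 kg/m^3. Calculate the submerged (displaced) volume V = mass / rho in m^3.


Formula: V = mass / rho
Step 1 — convert tonnes to kg: 21184 t * 1000 = 21184000 kg
Step 2 — V = 21184000 / 1025.2 ≈ 20663 m^3 (5 s.f.)

20663 m^3


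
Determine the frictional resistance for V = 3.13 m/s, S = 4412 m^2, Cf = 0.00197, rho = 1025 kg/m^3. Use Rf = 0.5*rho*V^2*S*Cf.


Formula: Rf = 0.5 * rho * V^2 * S * Cf
Step 1 — V^2 = 3.13^2 = 9.7969
Step 2 — 0.5 * rho * V^2 = 0.5 * 1025 * 9.7969 = 5020.91125
Step 3 — Rf = 5020.91125 * 4412 * 0.00197 ≈ 43640 N (5 s.f.)

43640 N


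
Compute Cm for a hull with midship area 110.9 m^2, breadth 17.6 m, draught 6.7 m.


Formula: Cm = Am / (B * T)
Step 1 — B * T = 17.6 * 6.7 = 117.92 m^2
Step 2 — Cm = 110.9 / 117.92 ≈ 0.94047 (5 s.f.)

0.94047


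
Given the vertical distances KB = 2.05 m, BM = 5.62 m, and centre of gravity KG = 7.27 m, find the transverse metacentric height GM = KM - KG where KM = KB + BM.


Formula: GM = KB + BM - KG
Step 1 — KM = KB + BM = 2.05 + 5.62 = 7.67 m
Step 2 — GM = KM - KG = 7.67 - 7.27 = 0.4 m

0.4 m


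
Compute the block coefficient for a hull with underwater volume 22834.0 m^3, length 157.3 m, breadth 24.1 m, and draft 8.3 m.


Formula: Cb = V / (L * B * T)
Step 1 — L * B * T = 157.3 * 24.1 * 8.3 = 31464.719 m^3
Step 2 — Cb = 22834.0 / 31464.719 ≈ 0.72570 (5 s.f.)

0.72570


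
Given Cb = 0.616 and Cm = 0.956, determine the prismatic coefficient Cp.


Formula: Cp = Cb / Cm
Substituting: Cp = 0.616 / 0.956
Result: Cp ≈ 0.64435 (5 s.f.)

0.64435


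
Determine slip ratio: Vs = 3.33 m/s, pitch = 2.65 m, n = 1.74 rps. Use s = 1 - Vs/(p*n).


Formula: s = 1 - Vs / (p * n)
Step 1 — p * n = 2.65 * 1.74 = 4.611
Step 2 — Vs / (p*n) = 3.33 / 4.611 = 0.722186 (6 d.p.)
Step 3 — s = 1 - 0.722186 = 0.277814

0.277814


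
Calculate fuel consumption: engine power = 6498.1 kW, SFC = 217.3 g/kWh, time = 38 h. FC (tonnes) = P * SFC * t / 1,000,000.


Formula: FC (tonnes) = P * SFC * t / 1,000,000
Step 1 — P * SFC * t = 6498.1 * 217.3 * 38 = 53657410.94 g
Step 2 — FC (tonnes) = 53657410.94 / 1,000,000 ≈ 53.657 tonnes (5 s.f.)

53.657 tonnes


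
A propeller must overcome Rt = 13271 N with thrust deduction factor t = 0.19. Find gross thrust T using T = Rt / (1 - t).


Formula: T = Rt / (1 - t)
Step 1 — (1 - t) = 1 - 0.19 = 0.81
Step 2 — T = 13271 / 0.81 ≈ 16384 N (5 s.f.)

16384 N


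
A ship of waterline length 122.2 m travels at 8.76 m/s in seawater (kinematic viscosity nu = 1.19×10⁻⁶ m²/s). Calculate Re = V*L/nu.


Formula: Re = V * L / nu
Step 1 — V * L = 8.76 * 122.2 = 1070.472 m^2/s
Step 2 — Re = 1070.472 / 1.19e-6 = 9.00e+08

9.00e+08


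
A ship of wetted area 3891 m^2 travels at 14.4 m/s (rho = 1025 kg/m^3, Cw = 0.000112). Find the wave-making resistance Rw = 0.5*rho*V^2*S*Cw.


Formula: Rw = 0.5 * rho * V^2 * S * Cw
Step 1 — V^2 = 14.4^2 = 207.36
Step 2 — 0.5 * rho * V^2 = 0.5 * 1025 * 207.36 = 106272.0
Step 3 — Rw = 106272.0 * 3891 * 0.000112 ≈ 46312 N (5 s.f.)

46312 N


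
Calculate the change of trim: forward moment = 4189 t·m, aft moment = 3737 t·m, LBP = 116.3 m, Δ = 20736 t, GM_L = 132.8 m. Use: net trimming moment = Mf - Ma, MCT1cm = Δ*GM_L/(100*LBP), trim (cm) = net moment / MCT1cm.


Formula: net trimming moment = Mf - Ma; MCT1cm = Δ*GM_L/(100*LBP); trim = net moment / MCT1cm
Step 1 — net trimming moment = 4189 - 3737 = 452 t·m
Step 2 — MCT1cm = 20736 * 132.8 / (100 * 116.3) = 236.7791 t·m/cm
Step 3 — trim = 452 / 236.7791 ≈ 1.9090 cm (5 s.f.)

1.9090 cm


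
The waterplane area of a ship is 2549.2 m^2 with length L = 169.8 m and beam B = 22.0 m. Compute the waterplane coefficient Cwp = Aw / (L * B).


Formula: Cwp = Aw / (L * B)
Step 1 — L * B = 169.8 * 22.0 = 3735.6 m^2
Step 2 — Cwp = 2549.2 / 3735.6 ≈ 0.68241 (5 s.f.)

0.68241


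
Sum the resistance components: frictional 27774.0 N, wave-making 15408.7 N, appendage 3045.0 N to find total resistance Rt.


Formula: Rt = Rf + Rw + Ra
Substituting: Rt = 27774.0 + 15408.7 + 3045.0
Result: Rt = 46227.7 N

46227.7 N


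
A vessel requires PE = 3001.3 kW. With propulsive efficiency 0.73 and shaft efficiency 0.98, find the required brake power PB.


Formula: PB = PE / (eta_D * eta_S)
Step 1 — combined efficiency = eta_D * eta_S = 0.73 * 0.98 = 0.7154
Step 2 — PB = 3001.3 / 0.7154 ≈ 4195.3 kW (5 s.f.)

4195.3 kW


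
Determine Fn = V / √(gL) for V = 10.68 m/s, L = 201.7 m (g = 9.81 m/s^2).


Formula: Fn = V / sqrt(g * L)
Step 1 — g * L = 9.81 * 201.7 = 1978.677
Step 2 — sqrt(g * L) = sqrt(1978.677) = 44.482322
Step 3 — Fn = 10.68 / 44.482322 ≈ 0.24010 (5 s.f.)

0.24010


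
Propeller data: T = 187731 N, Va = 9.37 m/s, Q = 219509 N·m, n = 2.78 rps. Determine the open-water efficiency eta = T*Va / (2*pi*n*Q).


Formula: eta = T * Va / (2 * pi * n * Q)
Step 1 — numerator = T * Va = 187731 * 9.37 = 1759039.47
Step 2 — 2 * pi * n = 2 * pi * 2.78 = 17.467255
Step 3 — denominator = 17.467255 * 219509 = 3834219.68
Step 4 — eta = 1759039.47 / 3834219.68 ≈ 0.45877 (5 s.f.)

0.45877


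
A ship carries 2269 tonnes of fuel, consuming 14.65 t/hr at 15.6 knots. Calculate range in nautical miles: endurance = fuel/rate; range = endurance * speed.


Formula: endurance = fuel / rate; range = endurance * speed
Step 1 — endurance = 2269 / 14.65 = 154.8805 hours
Step 2 — range = 154.8805 * 15.6 ≈ 2416.1 nautical miles (5 s.f.)

2416.1 NM


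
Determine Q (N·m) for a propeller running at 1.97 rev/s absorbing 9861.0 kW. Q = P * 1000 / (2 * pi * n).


Formula: Q = P_W / (2 * pi * n)
Step 1 — P_W = 9861.0 kW * 1000 = 9861000.0 W
Step 2 — 2 * pi * n = 2 * pi * 1.97 = 12.377875
Step 3 — Q = 9861000.0 / 12.377875 ≈ 796660 N·m (5 s.f.)

796660 N·m


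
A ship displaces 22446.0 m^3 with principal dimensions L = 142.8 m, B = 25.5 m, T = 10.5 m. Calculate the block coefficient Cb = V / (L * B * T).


Formula: Cb = V / (L * B * T)
Step 1 — L * B * T = 142.8 * 25.5 * 10.5 = 38234.7 m^3
Step 2 — Cb = 22446.0 / 38234.7 ≈ 0.58706 (5 s.f.)

0.58706


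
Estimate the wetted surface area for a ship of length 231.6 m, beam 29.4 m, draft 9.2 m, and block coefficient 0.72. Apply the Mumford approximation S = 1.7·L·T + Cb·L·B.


Formula: S = 1.7*L*T + V/T with V = Cb*L*B*T, i.e. S = L * (1.7*T + Cb*B)
Step 1 — 1.7*T = 1.7 * 9.2 = 15.64 m
Step 2 — Cb*B = 0.72 * 29.4 = 21.168 m
Step 3 — 1.7*T + Cb*B = 15.64 + 21.168 = 36.808 m
Step 4 — S = 231.6 * 36.808 ≈ 8524.7 m^2 (5 s.f.)

8524.7 m^2


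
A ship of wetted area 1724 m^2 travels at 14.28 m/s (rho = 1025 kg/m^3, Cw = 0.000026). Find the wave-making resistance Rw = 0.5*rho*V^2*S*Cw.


Formula: Rw = 0.5 * rho * V^2 * S * Cw
Step 1 — V^2 = 14.28^2 = 203.9184
Step 2 — 0.5 * rho * V^2 = 0.5 * 1025 * 203.9184 = 104508.18
Step 3 — Rw = 104508.18 * 1724 * 0.000026 ≈ 4684.5 N (5 s.f.)

4684.5 N


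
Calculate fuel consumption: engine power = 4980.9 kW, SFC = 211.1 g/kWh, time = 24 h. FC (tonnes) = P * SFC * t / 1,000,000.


Formula: FC (tonnes) = P * SFC * t / 1,000,000
Step 1 — P * SFC * t = 4980.9 * 211.1 * 24 = 25235231.76 g
Step 2 — FC (tonnes) = 25235231.76 / 1,000,000 ≈ 25.235 tonnes (5 s.f.)

25.235 tonnes


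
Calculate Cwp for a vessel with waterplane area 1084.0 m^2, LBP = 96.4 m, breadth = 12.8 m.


Formula: Cwp = Aw / (L * B)
Step 1 — L * B = 96.4 * 12.8 = 1233.92 m^2
Step 2 — Cwp = 1084.0 / 1233.92 ≈ 0.87850 (5 s.f.)

0.87850


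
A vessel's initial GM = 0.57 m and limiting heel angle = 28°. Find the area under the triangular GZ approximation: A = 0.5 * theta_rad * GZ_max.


Formula: GZ_max = GM * sin(theta); Area = 0.5 * theta_rad * GZ_max
Step 1 — GZ_max = 0.57 * sin(28°) = 0.57 * 0.469472 = 0.267599 m
Step 2 — theta_rad = 28 * pi/180 = 0.488692 rad
Step 3 — Area = 0.5 * 0.488692 * 0.267599 ≈ 0.065387 m·rad (5 s.f.)

0.065387 m·rad


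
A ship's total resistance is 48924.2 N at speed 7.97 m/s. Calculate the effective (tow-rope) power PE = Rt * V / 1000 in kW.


Formula: PE = Rt * V / 1000 (kW)
Step 1 — PE (W) = 48924.2 * 7.97 = 389925.874 W
Step 2 — PE (kW) = 389925.874 / 1000 ≈ 389.93 kW (5 s.f.)

389.93 kW


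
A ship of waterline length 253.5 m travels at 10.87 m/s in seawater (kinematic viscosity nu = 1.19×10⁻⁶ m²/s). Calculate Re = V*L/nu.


Formula: Re = V * L / nu
Step 1 — V * L = 10.87 * 253.5 = 2755.545 m^2/s
Step 2 — Re = 2755.545 / 1.19e-6 = 2.32e+09

2.32e+09


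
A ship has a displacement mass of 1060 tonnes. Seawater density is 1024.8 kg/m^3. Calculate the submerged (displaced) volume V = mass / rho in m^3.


Formula: V = mass / rho
Step 1 — convert tonnes to kg: 1060 t * 1000 = 1060000 kg
Step 2 — V = 1060000 / 1024.8 ≈ 1034.3 m^3 (5 s.f.)

1034.3 m^3


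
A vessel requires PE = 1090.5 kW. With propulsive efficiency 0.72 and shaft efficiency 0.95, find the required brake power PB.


Formula: PB = PE / (eta_D * eta_S)
Step 1 — combined efficiency = eta_D * eta_S = 0.72 * 0.95 = 0.684
Step 2 — PB = 1090.5 / 0.684 ≈ 1594.3 kW (5 s.f.)

1594.3 kW


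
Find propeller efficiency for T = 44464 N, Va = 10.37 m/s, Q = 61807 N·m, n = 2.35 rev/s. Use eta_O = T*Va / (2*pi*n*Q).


Formula: eta = T * Va / (2 * pi * n * Q)
Step 1 — numerator = T * Va = 44464 * 10.37 = 461091.68
Step 2 — 2 * pi * n = 2 * pi * 2.35 = 14.765485
Step 3 — denominator = 14.765485 * 61807 = 912610.33
Step 4 — eta = 461091.68 / 912610.33 ≈ 0.50524 (5 s.f.)

0.50524


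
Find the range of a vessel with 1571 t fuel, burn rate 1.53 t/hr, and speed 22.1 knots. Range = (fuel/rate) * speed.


Formula: endurance = fuel / rate; range = endurance * speed
Step 1 — endurance = 1571 / 1.53 = 1026.7974 hours
Step 2 — range = 1026.7974 * 22.1 ≈ 22692 nautical miles (5 s.f.)

22692 NM
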